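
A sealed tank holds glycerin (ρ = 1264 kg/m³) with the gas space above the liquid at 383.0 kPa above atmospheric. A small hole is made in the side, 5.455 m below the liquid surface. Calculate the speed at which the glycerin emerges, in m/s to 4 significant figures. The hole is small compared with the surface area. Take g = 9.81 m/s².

26.70 m/s

Take point 1 at the surface (v₁ ≈ 0) and point 2 at the hole (at atmospheric pressure). Bernoulli: P₁ + ρg h = P_atm + ½ρv₂².
With P₁ − P_atm = 383000 Pa, v₂ = √(2gh + 2ΔP/ρ) = √(2·9.81·5.455 + 2·383000/1264) = 26.70 m/s.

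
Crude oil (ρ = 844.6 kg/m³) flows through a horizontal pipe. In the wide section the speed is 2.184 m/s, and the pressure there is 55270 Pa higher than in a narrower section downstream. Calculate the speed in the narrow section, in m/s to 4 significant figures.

With h₁ = h₂, rearranging Bernoulli gives v₂ = √(v₁² + 2ΔP/ρ).
v₂ = √(2.184² + 2·55270/844.6) = √(4.770 + 130.9) = 11.65 m/s.

v₂ ≈ 11.65 m/s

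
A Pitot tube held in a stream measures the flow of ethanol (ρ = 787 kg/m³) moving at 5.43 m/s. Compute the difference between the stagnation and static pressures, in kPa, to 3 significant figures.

ΔP = 11.6 kPa

Bernoulli between the free stream and the stagnation point: ½ρv² = P_stag − P_static.
ΔP = ½·787·5.43² = 11600 Pa.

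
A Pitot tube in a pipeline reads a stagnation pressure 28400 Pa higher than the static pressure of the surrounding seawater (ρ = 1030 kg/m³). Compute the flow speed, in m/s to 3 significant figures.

Bernoulli between the free stream and the stagnation point: ½ρv² = P_stag − P_static.
v = √(2ΔP/ρ) = √(2·28400/1030) = 7.43 m/s.

v = 7.43 m/s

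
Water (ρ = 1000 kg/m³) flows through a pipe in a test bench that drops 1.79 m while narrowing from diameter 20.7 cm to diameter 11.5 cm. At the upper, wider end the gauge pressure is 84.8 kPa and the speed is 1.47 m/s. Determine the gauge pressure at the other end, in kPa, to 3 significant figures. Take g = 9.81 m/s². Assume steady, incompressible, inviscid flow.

P₂ = 92.1 kPa

By continuity, v₂ = v₁·A₁/A₂ = 1.47·(337/104) = 4.76 m/s.
Bernoulli: P₁ + ½ρv₁² + ρg h₁ = P₂ + ½ρv₂² + ρg h₂, so P₂ = P₁ + ½ρ(v₁² − v₂²) − ρg(h₂ − h₁).
P₂ = 84800 + ½·1000·(1.47² − 4.76²) − 1000·9.81·(−1.79) = 84800 + (-10300) − (-17600) = 92100 Pa.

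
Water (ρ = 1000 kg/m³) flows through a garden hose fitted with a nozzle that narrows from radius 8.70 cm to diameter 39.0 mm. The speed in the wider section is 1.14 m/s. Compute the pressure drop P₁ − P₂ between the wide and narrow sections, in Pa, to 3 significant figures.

The volume flow rate is constant, so v₂ = (A₁/A₂)v₁ = (238/11.9)·1.14 = 22.7 m/s.
With no height change, Bernoulli's equation is P₁ + ½ρv₁² = P₂ + ½ρv₂².
P₁ − P₂ = ½·1000·(22.7² − 1.14²) = ½·1000·514 = 257000 Pa.

257000 Pa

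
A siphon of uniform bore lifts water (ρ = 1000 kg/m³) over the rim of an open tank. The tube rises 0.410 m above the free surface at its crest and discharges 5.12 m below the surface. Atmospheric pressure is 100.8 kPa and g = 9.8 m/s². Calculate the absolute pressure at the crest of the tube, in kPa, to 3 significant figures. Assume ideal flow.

P_top ≈ 46.6 kPa

From the surface to the outlet (both open to atmosphere, surface at rest): v = √(2g·h_out) = √(2·9.8·5.12) = 10.0 m/s.
The bore is uniform, so the speed at the crest is the same v. Bernoulli surface→crest: P_atm = P_top + ½ρv² + ρg·h_top.
P_top = 100800 − ½·1000·10.0² − 1000·9.8·0.410 = 46600 Pa.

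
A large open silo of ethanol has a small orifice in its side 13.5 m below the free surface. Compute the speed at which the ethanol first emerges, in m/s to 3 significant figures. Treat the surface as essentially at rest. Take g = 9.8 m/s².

v ≈ 16.3 m/s

The surface is effectively still and both ends are open, so ½v² = gh and v = √(2·9.8·13.5) = 16.3 m/s.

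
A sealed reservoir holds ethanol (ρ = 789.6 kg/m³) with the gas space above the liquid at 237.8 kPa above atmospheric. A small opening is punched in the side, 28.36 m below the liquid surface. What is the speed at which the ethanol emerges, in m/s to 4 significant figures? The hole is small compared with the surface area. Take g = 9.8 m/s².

v ≈ 34.03 m/s

Take point 1 at the surface (v₁ ≈ 0) and point 2 at the hole (at atmospheric pressure). Bernoulli: P₁ + ρg h = P_atm + ½ρv₂².
With P₁ − P_atm = 237800 Pa, v₂ = √(2gh + 2ΔP/ρ) = √(2·9.8·28.36 + 2·237800/789.6) = 34.03 m/s.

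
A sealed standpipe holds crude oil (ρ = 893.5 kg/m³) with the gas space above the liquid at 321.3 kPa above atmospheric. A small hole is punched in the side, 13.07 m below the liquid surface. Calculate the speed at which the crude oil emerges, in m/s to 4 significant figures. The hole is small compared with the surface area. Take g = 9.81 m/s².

Take point 1 at the surface (v₁ ≈ 0) and point 2 at the hole (at atmospheric pressure). Bernoulli: P₁ + ρg h = P_atm + ½ρv₂².
With P₁ − P_atm = 321300 Pa, v₂ = √(2gh + 2ΔP/ρ) = √(2·9.81·13.07 + 2·321300/893.5) = 31.24 m/s.

v = 31.24 m/s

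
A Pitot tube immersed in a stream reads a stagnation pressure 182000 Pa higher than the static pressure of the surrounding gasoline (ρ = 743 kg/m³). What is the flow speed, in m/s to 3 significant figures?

v ≈ 22.1 m/s

The dynamic pressure equals the rise in static pressure at the stagnation point: ΔP = ½ρv².
v = √(2ΔP/ρ) = √(2·182000/743) = 22.1 m/s.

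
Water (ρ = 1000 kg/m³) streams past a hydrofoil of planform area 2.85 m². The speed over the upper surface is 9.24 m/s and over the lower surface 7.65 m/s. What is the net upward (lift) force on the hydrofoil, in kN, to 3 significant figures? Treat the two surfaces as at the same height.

F ≈ 38.3 kN

With equal heights on the two surfaces, Bernoulli gives P_lower − P_upper = ½ρ(v_upper² − v_lower²).
ΔP = ½·1000·(9.24² − 7.65²) = 13400 Pa.
Lift = ΔP · A = 13400 × 2.85 = 38300 N.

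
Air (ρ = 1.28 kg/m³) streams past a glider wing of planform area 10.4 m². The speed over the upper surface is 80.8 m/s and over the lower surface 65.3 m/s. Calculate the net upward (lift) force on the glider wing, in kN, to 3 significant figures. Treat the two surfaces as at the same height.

With equal heights on the two surfaces, Bernoulli gives P_lower − P_upper = ½ρ(v_upper² − v_lower²).
ΔP = ½·1.28·(80.8² − 65.3²) = 1450 Pa.
Lift = ΔP · A = 1450 × 10.4 = 15100 N.

F ≈ 15.1 kN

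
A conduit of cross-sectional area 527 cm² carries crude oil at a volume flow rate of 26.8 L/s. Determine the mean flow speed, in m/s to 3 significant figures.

v ≈ 0.509 m/s

Q = 26.8 L/s = 0.0268 m³/s.
v = Q/A = 0.0268 / 0.0527 = 0.509 m/s.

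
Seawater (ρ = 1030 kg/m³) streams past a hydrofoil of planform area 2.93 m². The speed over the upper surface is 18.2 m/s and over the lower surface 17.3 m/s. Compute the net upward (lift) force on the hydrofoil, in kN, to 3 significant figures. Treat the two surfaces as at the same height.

The faster flow above has the lower pressure; Bernoulli (same height) gives ΔP = ½ρ(v_up² − v_low²).
ΔP = ½·1030·(18.2² − 17.3²) = 16500 Pa.
Lift = ΔP · A = 16500 × 2.93 = 48200 N.

F ≈ 48.2 kN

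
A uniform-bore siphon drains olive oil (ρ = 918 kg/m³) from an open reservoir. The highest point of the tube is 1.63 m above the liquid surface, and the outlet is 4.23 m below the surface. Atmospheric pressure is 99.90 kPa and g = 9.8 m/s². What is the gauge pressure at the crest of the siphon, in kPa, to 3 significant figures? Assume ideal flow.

From the surface to the outlet (both open to atmosphere, surface at rest): v = √(2g·h_out) = √(2·9.8·4.23) = 9.11 m/s.
With constant cross-section the crest speed equals v; applying Bernoulli from the surface up to the crest, P_top = P_atm − ½ρv² − ρg·h_top.
P_top = 99900 − ½·918·9.11² − 918·9.8·1.63 = 47200 Pa. So P_gauge = P_top − P_atm = -52700 Pa.

P_gauge ≈ -52.7 kPa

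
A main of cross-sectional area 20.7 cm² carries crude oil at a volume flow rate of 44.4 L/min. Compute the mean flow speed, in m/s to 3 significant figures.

Q = 44.4 L/min = 0.000740 m³/s.
v = Q/A = 0.000740 / 0.00207 = 0.357 m/s.

v ≈ 0.357 m/s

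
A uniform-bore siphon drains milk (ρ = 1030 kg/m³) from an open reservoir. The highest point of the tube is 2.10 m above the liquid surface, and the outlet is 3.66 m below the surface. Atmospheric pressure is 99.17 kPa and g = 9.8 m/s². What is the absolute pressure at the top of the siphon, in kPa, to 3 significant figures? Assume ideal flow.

From the surface to the outlet (both open to atmosphere, surface at rest): v = √(2g·h_out) = √(2·9.8·3.66) = 8.47 m/s.
With constant cross-section the crest speed equals v; applying Bernoulli from the surface up to the crest, P_top = P_atm − ½ρv² − ρg·h_top.
P_top = 99170 − ½·1030·8.47² − 1030·9.8·2.10 = 41000 Pa.

P_top ≈ 41.0 kPa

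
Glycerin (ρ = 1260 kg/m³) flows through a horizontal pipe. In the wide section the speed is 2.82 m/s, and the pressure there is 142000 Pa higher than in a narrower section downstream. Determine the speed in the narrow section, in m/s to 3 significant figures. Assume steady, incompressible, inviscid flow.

With h₁ = h₂, rearranging Bernoulli gives v₂ = √(v₁² + 2ΔP/ρ).
v₂ = √(2.82² + 2·142000/1260) = √(7.95 + 225) = 15.3 m/s.

v₂ ≈ 15.3 m/s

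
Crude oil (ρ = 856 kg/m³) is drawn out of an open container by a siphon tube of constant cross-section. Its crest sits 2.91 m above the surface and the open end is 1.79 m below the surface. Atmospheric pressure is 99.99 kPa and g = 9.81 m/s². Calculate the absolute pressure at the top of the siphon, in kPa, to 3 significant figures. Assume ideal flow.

P_top ≈ 60.5 kPa

From the surface to the outlet (both open to atmosphere, surface at rest): v = √(2g·h_out) = √(2·9.81·1.79) = 5.93 m/s.
The bore is uniform, so the speed at the crest is the same v. Bernoulli surface→crest: P_atm = P_top + ½ρv² + ρg·h_top.
P_top = 99990 − ½·856·5.93² − 856·9.81·2.91 = 60500 Pa.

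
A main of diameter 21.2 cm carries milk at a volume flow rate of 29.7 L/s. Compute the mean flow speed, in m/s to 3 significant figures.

v ≈ 0.841 m/s

Q = 29.7 L/s = 0.0297 m³/s.
v = Q/A = 0.0297 / 0.0353 = 0.841 m/s.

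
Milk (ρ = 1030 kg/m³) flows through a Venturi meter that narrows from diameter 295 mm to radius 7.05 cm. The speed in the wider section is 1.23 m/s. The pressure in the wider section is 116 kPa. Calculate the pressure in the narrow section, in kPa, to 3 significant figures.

The volume flow rate is constant, so v₂ = (A₁/A₂)v₁ = (683/156)·1.23 = 5.38 m/s.
Bernoulli (h₁ = h₂): P₁ − P₂ = ½ρ(v₂² − v₁²).
P₂ = P₁ − ½ρ(v₂² − v₁²) = 116000 − ½·1030·(5.38² − 1.23²) = 116000 − 14100 = 102000 Pa.

P₂ ≈ 102 kPa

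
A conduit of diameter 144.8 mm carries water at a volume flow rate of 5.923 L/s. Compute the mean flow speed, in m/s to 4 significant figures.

Q = 5.923 L/s = 0.005923 m³/s.
v = Q/A = 0.005923 / 0.01647 = 0.3597 m/s.

0.3597 m/s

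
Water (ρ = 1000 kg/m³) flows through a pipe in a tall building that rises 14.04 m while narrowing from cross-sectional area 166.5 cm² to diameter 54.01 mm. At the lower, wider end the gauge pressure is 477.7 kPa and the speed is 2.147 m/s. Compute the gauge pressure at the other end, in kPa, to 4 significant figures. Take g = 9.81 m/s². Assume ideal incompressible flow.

P₂ ≈ 220.5 kPa

The volume flow rate is constant, so v₂ = (A₁/A₂)v₁ = (166.5/22.91)·2.147 = 15.60 m/s.
Energy conservation along the streamline gives P₂ = P₁ − ½ρ(v₂² − v₁²) − ρg(h₂ − h₁).
P₂ = 477700 + ½·1000·(2.147² − 15.60²) − 1000·9.81·(+14.04) = 477700 + (-119400) − (137700) = 220500 Pa.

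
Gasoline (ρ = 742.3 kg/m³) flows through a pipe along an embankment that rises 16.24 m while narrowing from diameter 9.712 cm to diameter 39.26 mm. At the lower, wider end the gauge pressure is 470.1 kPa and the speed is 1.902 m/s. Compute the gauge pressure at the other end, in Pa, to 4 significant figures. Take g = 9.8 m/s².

303000 Pa

By continuity, v₂ = v₁·A₁/A₂ = 1.902·(74.08/12.11) = 11.64 m/s.
Applying Bernoulli between the two ends and solving for P₂: P₂ = P₁ + ½ρ(v₁² − v₂²) − ρgΔh.
P₂ = 470100 + ½·742.3·(1.902² − 11.64²) − 742.3·9.8·(+16.24) = 470100 + (-48940) − (118100) = 303000 Pa.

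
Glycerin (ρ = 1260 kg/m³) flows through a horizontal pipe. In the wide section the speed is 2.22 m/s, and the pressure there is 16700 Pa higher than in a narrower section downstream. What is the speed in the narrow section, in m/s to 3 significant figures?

v₂ = 5.61 m/s

With h₁ = h₂, rearranging Bernoulli gives v₂ = √(v₁² + 2ΔP/ρ).
v₂ = √(2.22² + 2·16700/1260) = √(4.93 + 26.5) = 5.61 m/s.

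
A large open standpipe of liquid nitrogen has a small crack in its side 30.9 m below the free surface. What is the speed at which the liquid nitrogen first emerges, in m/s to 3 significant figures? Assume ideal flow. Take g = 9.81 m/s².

24.6 m/s

The surface is effectively still and both ends are open, so ½v² = gh and v = √(2·9.81·30.9) = 24.6 m/s.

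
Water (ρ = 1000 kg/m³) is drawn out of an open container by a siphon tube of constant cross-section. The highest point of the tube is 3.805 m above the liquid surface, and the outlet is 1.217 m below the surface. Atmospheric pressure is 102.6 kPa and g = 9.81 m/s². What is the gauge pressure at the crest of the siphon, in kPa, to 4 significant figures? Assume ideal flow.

The outlet speed comes from Torricelli: v = √(2g·1.217) = 4.886 m/s.
Continuity keeps v the same throughout the tube; from surface to crest, P_atm + 0 = P_top + ½ρv² + ρg·h_top.
P_top = 102600 − ½·1000·4.886² − 1000·9.81·3.805 = 53330 Pa. So P_gauge = P_top − P_atm = -49270 Pa.

P_gauge = -49.27 kPa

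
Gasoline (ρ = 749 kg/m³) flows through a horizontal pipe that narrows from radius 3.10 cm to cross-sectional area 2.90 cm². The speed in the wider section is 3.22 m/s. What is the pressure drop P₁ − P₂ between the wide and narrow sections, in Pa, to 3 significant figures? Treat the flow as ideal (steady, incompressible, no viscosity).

ΔP ≈ 417000 Pa

By continuity, v₂ = v₁·A₁/A₂ = 3.22·(30.2/2.90) = 33.5 m/s.
With no height change, Bernoulli's equation is P₁ + ½ρv₁² = P₂ + ½ρv₂².
P₁ − P₂ = ½·749·(33.5² − 3.22²) = ½·749·1110 = 417000 Pa.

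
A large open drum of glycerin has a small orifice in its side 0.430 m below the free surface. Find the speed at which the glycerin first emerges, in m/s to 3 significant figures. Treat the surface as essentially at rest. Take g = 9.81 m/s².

Bernoulli from surface to hole (P equal, v_surface ≈ 0): v = √(2gh) = √(2×9.81×0.430) = 2.90 m/s.

v ≈ 2.90 m/s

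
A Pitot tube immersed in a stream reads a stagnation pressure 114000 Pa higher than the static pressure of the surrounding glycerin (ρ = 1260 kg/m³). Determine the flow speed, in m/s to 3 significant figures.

Bernoulli between the free stream and the stagnation point: ½ρv² = P_stag − P_static.
v = √(2ΔP/ρ) = √(2·114000/1260) = 13.5 m/s.

v ≈ 13.5 m/s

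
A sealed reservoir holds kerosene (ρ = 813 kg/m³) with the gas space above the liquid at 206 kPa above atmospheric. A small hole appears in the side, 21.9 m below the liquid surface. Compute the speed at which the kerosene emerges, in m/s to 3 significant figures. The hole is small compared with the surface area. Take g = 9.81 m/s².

30.6 m/s

Take point 1 at the surface (v₁ ≈ 0) and point 2 at the hole (at atmospheric pressure). Bernoulli: P₁ + ρg h = P_atm + ½ρv₂².
With P₁ − P_atm = 206000 Pa, v₂ = √(2gh + 2ΔP/ρ) = √(2·9.81·21.9 + 2·206000/813) = 30.6 m/s.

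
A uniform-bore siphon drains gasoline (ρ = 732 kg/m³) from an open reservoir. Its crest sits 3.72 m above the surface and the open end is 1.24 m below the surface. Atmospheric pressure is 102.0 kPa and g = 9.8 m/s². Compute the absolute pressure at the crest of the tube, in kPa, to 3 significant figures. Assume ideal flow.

The outlet speed comes from Torricelli: v = √(2g·1.24) = 4.93 m/s.
With constant cross-section the crest speed equals v; applying Bernoulli from the surface up to the crest, P_top = P_atm − ½ρv² − ρg·h_top.
P_top = 102000 − ½·732·4.93² − 732·9.8·3.72 = 66400 Pa.

P_top = 66.4 kPa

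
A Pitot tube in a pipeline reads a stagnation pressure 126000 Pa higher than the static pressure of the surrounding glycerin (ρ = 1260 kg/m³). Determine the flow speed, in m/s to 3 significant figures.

v ≈ 14.1 m/s

The dynamic pressure equals the rise in static pressure at the stagnation point: ΔP = ½ρv².
v = √(2ΔP/ρ) = √(2·126000/1260) = 14.1 m/s.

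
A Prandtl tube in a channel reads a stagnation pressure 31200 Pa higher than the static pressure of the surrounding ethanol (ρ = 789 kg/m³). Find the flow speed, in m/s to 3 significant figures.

v = 8.89 m/s

At the stagnation point the flow is brought to rest, so Bernoulli gives P_stag − P_static = ½ρv².
v = √(2ΔP/ρ) = √(2·31200/789) = 8.89 m/s.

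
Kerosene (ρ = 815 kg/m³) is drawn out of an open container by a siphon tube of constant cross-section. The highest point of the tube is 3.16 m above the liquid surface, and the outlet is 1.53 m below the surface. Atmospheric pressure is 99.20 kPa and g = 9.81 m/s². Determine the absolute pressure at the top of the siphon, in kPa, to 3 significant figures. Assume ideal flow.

P_top ≈ 61.7 kPa

The outlet speed comes from Torricelli: v = √(2g·1.53) = 5.48 m/s.
The bore is uniform, so the speed at the crest is the same v. Bernoulli surface→crest: P_atm = P_top + ½ρv² + ρg·h_top.
P_top = 99200 − ½·815·5.48² − 815·9.81·3.16 = 61700 Pa.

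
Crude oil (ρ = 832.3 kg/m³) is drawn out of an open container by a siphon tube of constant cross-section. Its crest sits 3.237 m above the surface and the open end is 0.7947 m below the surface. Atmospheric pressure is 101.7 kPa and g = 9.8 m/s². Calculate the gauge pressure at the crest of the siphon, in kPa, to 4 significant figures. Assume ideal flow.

From the surface to the outlet (both open to atmosphere, surface at rest): v = √(2g·h_out) = √(2·9.8·0.7947) = 3.947 m/s.
With constant cross-section the crest speed equals v; applying Bernoulli from the surface up to the crest, P_top = P_atm − ½ρv² − ρg·h_top.
P_top = 101700 − ½·832.3·3.947² − 832.3·9.8·3.237 = 68820 Pa. So P_gauge = P_top − P_atm = -32880 Pa.

-32.88 kPa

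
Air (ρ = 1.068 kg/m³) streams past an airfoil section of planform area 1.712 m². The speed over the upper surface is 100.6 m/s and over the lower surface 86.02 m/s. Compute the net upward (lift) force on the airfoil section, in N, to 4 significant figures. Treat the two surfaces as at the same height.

F ≈ 2487 N

From P + ½ρv² = const at equal height, P_low − P_up = ½ρ(v_up² − v_low²).
ΔP = ½·1.068·(100.6² − 86.02²) = 1453 Pa.
Lift = ΔP · A = 1453 × 1.712 = 2487 N.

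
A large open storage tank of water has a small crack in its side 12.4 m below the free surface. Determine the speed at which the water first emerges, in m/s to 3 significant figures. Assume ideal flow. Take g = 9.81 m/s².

Torricelli's result v = √(2gh) gives v = √(2·9.81·12.4) = 15.6 m/s.

v ≈ 15.6 m/s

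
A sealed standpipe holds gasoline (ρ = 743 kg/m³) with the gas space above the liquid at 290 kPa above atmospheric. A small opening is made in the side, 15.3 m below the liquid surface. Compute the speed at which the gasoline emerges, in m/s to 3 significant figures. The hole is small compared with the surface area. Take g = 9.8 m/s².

v ≈ 32.9 m/s

Take point 1 at the surface (v₁ ≈ 0) and point 2 at the hole (at atmospheric pressure). Bernoulli: P₁ + ρg h = P_atm + ½ρv₂².
With P₁ − P_atm = 290000 Pa, v₂ = √(2gh + 2ΔP/ρ) = √(2·9.8·15.3 + 2·290000/743) = 32.9 m/s.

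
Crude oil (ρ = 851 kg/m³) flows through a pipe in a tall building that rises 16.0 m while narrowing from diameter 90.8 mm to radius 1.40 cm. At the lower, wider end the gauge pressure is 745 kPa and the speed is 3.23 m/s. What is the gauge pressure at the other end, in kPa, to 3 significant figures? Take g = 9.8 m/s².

Mass conservation (A₁v₁ = A₂v₂) gives v₂ = 3.23 × 64.8/6.16 = 34.0 m/s.
Applying Bernoulli between the two ends and solving for P₂: P₂ = P₁ + ½ρ(v₁² − v₂²) − ρgΔh.
P₂ = 745000 + ½·851·(3.23² − 34.0²) − 851·9.8·(+16.0) = 745000 + (-486000) − (133000) = 125000 Pa.

P₂ ≈ 125 kPa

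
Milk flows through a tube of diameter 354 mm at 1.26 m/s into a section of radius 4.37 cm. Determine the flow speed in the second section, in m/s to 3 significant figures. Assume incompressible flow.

The volume flow rate is constant, so v₂ = (A₁/A₂)v₁ = (984/60.0)·1.26 = 20.7 m/s.

v₂ = 20.7 m/s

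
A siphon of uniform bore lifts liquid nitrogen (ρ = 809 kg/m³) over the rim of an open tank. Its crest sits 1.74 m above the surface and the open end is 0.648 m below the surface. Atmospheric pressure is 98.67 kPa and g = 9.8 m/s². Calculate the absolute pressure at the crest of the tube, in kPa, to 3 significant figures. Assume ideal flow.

79.7 kPa

The outlet speed comes from Torricelli: v = √(2g·0.648) = 3.56 m/s.
Continuity keeps v the same throughout the tube; from surface to crest, P_atm + 0 = P_top + ½ρv² + ρg·h_top.
P_top = 98670 − ½·809·3.56² − 809·9.8·1.74 = 79700 Pa.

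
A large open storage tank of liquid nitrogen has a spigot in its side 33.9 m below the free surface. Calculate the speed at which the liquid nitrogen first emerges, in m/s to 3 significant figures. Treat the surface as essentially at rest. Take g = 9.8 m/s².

Bernoulli from surface to hole (P equal, v_surface ≈ 0): v = √(2gh) = √(2×9.8×33.9) = 25.8 m/s.

v = 25.8 m/s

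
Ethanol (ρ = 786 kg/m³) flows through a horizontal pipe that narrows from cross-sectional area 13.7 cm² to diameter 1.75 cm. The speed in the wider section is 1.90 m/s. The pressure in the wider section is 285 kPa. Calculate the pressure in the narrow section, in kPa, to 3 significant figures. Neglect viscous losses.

Continuity gives A₁v₁ = A₂v₂, so v₂ = (13.7 cm²)/(2.41 cm²) × 1.90 m/s = 10.8 m/s.
With no height change, Bernoulli's equation is P₁ + ½ρv₁² = P₂ + ½ρv₂².
P₂ = P₁ − ½ρ(v₂² − v₁²) = 285000 − ½·786·(10.8² − 1.90²) = 285000 − 44600 = 240000 Pa.

P₂ ≈ 240 kPa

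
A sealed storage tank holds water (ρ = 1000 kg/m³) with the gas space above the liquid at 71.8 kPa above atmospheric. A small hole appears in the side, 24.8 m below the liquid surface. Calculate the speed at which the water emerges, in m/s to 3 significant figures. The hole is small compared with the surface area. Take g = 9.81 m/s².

Take point 1 at the surface (v₁ ≈ 0) and point 2 at the hole (at atmospheric pressure). Bernoulli: P₁ + ρg h = P_atm + ½ρv₂².
With P₁ − P_atm = 71800 Pa, v₂ = √(2gh + 2ΔP/ρ) = √(2·9.81·24.8 + 2·71800/1000) = 25.1 m/s.

v ≈ 25.1 m/s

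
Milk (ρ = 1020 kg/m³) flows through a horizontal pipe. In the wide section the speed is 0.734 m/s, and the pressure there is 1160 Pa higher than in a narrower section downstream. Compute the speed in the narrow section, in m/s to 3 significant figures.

Horizontal Bernoulli: P₁ + ½ρv₁² = P₂ + ½ρv₂², so v₂² = v₁² + 2(P₁ − P₂)/ρ.
v₂ = √(0.734² + 2·1160/1020) = √(0.539 + 2.27) = 1.68 m/s.

v₂ ≈ 1.68 m/s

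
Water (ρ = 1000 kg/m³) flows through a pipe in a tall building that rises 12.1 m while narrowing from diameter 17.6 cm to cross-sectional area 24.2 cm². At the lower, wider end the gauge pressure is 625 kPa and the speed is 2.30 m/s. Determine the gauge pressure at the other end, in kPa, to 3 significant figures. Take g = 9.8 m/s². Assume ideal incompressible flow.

By continuity, v₂ = v₁·A₁/A₂ = 2.30·(243/24.2) = 23.1 m/s.
Bernoulli: P₁ + ½ρv₁² + ρg h₁ = P₂ + ½ρv₂² + ρg h₂, so P₂ = P₁ + ½ρ(v₁² − v₂²) − ρg(h₂ − h₁).
P₂ = 625000 + ½·1000·(2.30² − 23.1²) − 1000·9.8·(+12.1) = 625000 + (-265000) − (119000) = 242000 Pa.

P₂ ≈ 242 kPa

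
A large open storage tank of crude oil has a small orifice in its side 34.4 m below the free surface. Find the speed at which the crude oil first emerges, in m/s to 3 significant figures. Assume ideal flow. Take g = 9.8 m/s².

Bernoulli from surface to hole (P equal, v_surface ≈ 0): v = √(2gh) = √(2×9.8×34.4) = 26.0 m/s.

v = 26.0 m/s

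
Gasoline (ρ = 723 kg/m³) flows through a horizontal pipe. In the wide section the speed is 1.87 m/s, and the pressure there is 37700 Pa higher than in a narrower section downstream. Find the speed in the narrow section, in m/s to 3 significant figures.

v₂ = 10.4 m/s

With h₁ = h₂, rearranging Bernoulli gives v₂ = √(v₁² + 2ΔP/ρ).
v₂ = √(1.87² + 2·37700/723) = √(3.50 + 104) = 10.4 m/s.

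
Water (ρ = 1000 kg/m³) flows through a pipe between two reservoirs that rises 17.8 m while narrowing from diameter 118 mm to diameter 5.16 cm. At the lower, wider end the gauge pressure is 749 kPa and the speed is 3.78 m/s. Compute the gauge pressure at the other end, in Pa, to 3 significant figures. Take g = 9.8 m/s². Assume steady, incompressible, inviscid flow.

By continuity, v₂ = v₁·A₁/A₂ = 3.78·(109/20.9) = 19.8 m/s.
Bernoulli: P₁ + ½ρv₁² + ρg h₁ = P₂ + ½ρv₂² + ρg h₂, so P₂ = P₁ + ½ρ(v₁² − v₂²) − ρg(h₂ − h₁).
P₂ = 749000 + ½·1000·(3.78² − 19.8²) − 1000·9.8·(+17.8) = 749000 + (-188000) − (174000) = 386000 Pa.

P₂ ≈ 386000 Pa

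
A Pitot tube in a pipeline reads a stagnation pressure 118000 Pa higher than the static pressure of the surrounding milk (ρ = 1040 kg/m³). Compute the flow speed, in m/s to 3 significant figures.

The dynamic pressure equals the rise in static pressure at the stagnation point: ΔP = ½ρv².
v = √(2ΔP/ρ) = √(2·118000/1040) = 15.1 m/s.

v ≈ 15.1 m/s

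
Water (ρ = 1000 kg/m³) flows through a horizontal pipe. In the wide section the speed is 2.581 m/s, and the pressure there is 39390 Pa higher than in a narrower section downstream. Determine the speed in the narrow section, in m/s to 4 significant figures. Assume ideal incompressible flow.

Along the level pipe P + ½ρv² is conserved, hence v₂² = v₁² + 2(P₁ − P₂)/ρ.
v₂ = √(2.581² + 2·39390/1000) = √(6.662 + 78.78) = 9.243 m/s.

v₂ ≈ 9.243 m/s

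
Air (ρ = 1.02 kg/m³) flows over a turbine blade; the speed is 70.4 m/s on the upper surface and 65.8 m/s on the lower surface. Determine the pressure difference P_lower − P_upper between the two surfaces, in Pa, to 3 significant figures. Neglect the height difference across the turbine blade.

The pressure is lower where the speed is higher: ΔP = ½ρ(v_up² − v_low²).
ΔP = ½·1.02·(70.4² − 65.8²) = 320 Pa.

ΔP = 320 Pa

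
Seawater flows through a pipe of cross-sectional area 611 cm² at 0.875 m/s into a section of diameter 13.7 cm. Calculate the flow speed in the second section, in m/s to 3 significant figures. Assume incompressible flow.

Mass conservation (A₁v₁ = A₂v₂) gives v₂ = 0.875 × 611/147 = 3.63 m/s.

3.63 m/s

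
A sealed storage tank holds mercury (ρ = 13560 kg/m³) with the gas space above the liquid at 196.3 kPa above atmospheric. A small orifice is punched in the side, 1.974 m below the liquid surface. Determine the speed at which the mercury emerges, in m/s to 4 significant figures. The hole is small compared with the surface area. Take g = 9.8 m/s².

Take point 1 at the surface (v₁ ≈ 0) and point 2 at the hole (at atmospheric pressure). Bernoulli: P₁ + ρg h = P_atm + ½ρv₂².
With P₁ − P_atm = 196300 Pa, v₂ = √(2gh + 2ΔP/ρ) = √(2·9.8·1.974 + 2·196300/13560) = 8.225 m/s.

8.225 m/s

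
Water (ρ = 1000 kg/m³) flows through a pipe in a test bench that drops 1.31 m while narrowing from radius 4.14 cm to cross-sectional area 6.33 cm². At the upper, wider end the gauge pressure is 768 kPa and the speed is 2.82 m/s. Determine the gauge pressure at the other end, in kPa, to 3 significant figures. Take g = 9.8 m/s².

P₂ ≈ 497 kPa

Mass conservation (A₁v₁ = A₂v₂) gives v₂ = 2.82 × 53.8/6.33 = 24.0 m/s.
Energy conservation along the streamline gives P₂ = P₁ − ½ρ(v₂² − v₁²) − ρg(h₂ − h₁).
P₂ = 768000 + ½·1000·(2.82² − 24.0²) − 1000·9.8·(−1.31) = 768000 + (-284000) − (-12800) = 497000 Pa.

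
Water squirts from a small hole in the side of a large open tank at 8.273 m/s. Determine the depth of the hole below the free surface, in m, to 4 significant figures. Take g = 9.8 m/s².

Inverting v = √(2gh) gives h = v² / 2g.
h = 8.273²/(2·9.8) = 68.44/19.60 = 3.492 m.

h ≈ 3.492 m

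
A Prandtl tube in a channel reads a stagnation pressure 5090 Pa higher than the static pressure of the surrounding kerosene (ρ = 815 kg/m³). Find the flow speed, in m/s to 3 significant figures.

v ≈ 3.53 m/s

At the stagnation point the flow is brought to rest, so Bernoulli gives P_stag − P_static = ½ρv².
v = √(2ΔP/ρ) = √(2·5090/815) = 3.53 m/s.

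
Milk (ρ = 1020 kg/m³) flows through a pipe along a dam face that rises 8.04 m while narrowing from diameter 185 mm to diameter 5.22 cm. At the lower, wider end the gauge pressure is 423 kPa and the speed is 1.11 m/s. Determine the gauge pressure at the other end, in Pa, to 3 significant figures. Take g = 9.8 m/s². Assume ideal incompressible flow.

The volume flow rate is constant, so v₂ = (A₁/A₂)v₁ = (269/21.4)·1.11 = 13.9 m/s.
Bernoulli: P₁ + ½ρv₁² + ρg h₁ = P₂ + ½ρv₂² + ρg h₂, so P₂ = P₁ + ½ρ(v₁² − v₂²) − ρg(h₂ − h₁).
P₂ = 423000 + ½·1020·(1.11² − 13.9²) − 1020·9.8·(+8.04) = 423000 + (-98500) − (80400) = 244000 Pa.

244000 Pa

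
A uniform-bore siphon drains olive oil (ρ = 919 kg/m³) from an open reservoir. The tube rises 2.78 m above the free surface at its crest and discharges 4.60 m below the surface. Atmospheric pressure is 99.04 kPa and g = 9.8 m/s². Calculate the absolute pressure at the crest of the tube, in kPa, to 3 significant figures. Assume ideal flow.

P_top ≈ 32.6 kPa

From the surface to the outlet (both open to atmosphere, surface at rest): v = √(2g·h_out) = √(2·9.8·4.60) = 9.50 m/s.
With constant cross-section the crest speed equals v; applying Bernoulli from the surface up to the crest, P_top = P_atm − ½ρv² − ρg·h_top.
P_top = 99040 − ½·919·9.50² − 919·9.8·2.78 = 32600 Pa.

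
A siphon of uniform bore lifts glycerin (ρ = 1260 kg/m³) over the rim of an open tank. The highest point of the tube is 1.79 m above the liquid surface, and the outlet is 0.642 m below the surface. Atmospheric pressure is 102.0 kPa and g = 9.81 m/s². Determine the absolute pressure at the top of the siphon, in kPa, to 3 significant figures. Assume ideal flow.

The outlet speed comes from Torricelli: v = √(2g·0.642) = 3.55 m/s.
With constant cross-section the crest speed equals v; applying Bernoulli from the surface up to the crest, P_top = P_atm − ½ρv² − ρg·h_top.
P_top = 102000 − ½·1260·3.55² − 1260·9.81·1.79 = 71900 Pa.

P_top = 71.9 kPa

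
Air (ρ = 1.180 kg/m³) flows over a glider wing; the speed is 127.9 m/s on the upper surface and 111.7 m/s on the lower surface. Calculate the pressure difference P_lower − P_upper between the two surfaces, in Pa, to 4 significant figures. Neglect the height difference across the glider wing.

ΔP ≈ 2290 Pa

With negligible Δh, P + ½ρv² is constant, so P_low − P_up = ½ρ(v_up² − v_low²).
ΔP = ½·1.180·(127.9² − 111.7²) = 2290 Pa.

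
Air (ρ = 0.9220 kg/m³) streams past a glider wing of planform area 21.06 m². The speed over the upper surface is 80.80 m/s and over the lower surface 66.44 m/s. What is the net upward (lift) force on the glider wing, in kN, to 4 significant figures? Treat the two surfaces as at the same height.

From P + ½ρv² = const at equal height, P_low − P_up = ½ρ(v_up² − v_low²).
ΔP = ½·0.9220·(80.80² − 66.44²) = 974.7 Pa.
Lift = ΔP · A = 974.7 × 21.06 = 20530 N.

20.53 kN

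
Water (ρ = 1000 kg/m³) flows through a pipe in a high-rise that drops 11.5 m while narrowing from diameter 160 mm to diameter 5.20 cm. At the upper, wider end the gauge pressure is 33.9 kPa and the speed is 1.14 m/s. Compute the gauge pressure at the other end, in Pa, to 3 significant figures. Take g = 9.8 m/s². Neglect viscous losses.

P₂ ≈ 89000 Pa

Continuity gives A₁v₁ = A₂v₂, so v₂ = (201 cm²)/(21.2 cm²) × 1.14 m/s = 10.8 m/s.
Applying Bernoulli between the two ends and solving for P₂: P₂ = P₁ + ½ρ(v₁² − v₂²) − ρgΔh.
P₂ = 33900 + ½·1000·(1.14² − 10.8²) − 1000·9.8·(−11.5) = 33900 + (-57600) − (-113000) = 89000 Pa.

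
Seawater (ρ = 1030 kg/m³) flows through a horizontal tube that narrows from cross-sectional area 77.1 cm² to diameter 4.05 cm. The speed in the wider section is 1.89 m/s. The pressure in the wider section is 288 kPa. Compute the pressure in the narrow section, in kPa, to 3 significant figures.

P₂ ≈ 224 kPa

Mass conservation (A₁v₁ = A₂v₂) gives v₂ = 1.89 × 77.1/12.9 = 11.3 m/s.
Bernoulli (h₁ = h₂): P₁ − P₂ = ½ρ(v₂² − v₁²).
P₂ = P₁ − ½ρ(v₂² − v₁²) = 288000 − ½·1030·(11.3² − 1.89²) = 288000 − 64100 = 224000 Pa.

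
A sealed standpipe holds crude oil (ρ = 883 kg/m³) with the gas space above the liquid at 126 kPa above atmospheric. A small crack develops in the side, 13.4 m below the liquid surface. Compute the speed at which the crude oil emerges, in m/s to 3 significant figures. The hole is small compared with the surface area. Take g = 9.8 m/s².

Take point 1 at the surface (v₁ ≈ 0) and point 2 at the hole (at atmospheric pressure). Bernoulli: P₁ + ρg h = P_atm + ½ρv₂².
With P₁ − P_atm = 126000 Pa, v₂ = √(2gh + 2ΔP/ρ) = √(2·9.8·13.4 + 2·126000/883) = 23.4 m/s.

v = 23.4 m/s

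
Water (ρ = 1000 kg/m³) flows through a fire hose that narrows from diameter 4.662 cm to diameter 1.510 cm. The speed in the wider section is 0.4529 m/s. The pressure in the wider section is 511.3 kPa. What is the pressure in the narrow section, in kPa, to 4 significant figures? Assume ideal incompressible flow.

Mass conservation (A₁v₁ = A₂v₂) gives v₂ = 0.4529 × 17.07/1.791 = 4.317 m/s.
Along the horizontal streamline, P + ½ρv² is constant.
P₂ = P₁ − ½ρ(v₂² − v₁²) = 511300 − ½·1000·(4.317² − 0.4529²) = 511300 − 9216 = 502100 Pa.

502.1 kPa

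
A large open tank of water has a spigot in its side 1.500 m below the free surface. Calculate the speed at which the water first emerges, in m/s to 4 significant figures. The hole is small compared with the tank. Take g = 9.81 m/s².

v = 5.425 m/s

Torricelli's result v = √(2gh) gives v = √(2·9.81·1.500) = 5.425 m/s.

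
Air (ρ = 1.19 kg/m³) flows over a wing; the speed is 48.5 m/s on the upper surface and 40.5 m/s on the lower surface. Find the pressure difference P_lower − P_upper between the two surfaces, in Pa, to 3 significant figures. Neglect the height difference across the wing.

Bernoulli (same height): P_lower − P_upper = ½ρ(v_upper² − v_lower²).
ΔP = ½·1.19·(48.5² − 40.5²) = 424 Pa.

ΔP ≈ 424 Pa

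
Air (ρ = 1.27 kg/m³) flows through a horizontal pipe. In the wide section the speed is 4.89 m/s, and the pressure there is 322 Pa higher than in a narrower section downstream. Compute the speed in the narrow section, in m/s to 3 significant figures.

v₂ = 23.0 m/s

Along the level pipe P + ½ρv² is conserved, hence v₂² = v₁² + 2(P₁ − P₂)/ρ.
v₂ = √(4.89² + 2·322/1.27) = √(23.9 + 507) = 23.0 m/s.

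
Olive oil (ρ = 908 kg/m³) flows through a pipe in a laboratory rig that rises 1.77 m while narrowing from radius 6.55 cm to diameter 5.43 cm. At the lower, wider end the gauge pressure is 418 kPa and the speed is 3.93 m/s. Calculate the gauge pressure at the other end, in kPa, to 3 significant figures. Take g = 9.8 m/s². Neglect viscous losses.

172 kPa

Mass conservation (A₁v₁ = A₂v₂) gives v₂ = 3.93 × 135/23.2 = 22.9 m/s.
Bernoulli: P₁ + ½ρv₁² + ρg h₁ = P₂ + ½ρv₂² + ρg h₂, so P₂ = P₁ + ½ρ(v₁² − v₂²) − ρg(h₂ − h₁).
P₂ = 418000 + ½·908·(3.93² − 22.9²) − 908·9.8·(+1.77) = 418000 + (-231000) − (15800) = 172000 Pa.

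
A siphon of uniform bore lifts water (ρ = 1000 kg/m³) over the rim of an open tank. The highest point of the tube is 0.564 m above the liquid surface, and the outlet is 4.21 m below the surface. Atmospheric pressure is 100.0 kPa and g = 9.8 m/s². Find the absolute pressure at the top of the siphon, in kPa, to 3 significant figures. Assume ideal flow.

P_top ≈ 53.2 kPa

The outlet speed comes from Torricelli: v = √(2g·4.21) = 9.08 m/s.
The bore is uniform, so the speed at the crest is the same v. Bernoulli surface→crest: P_atm = P_top + ½ρv² + ρg·h_top.
P_top = 100000 − ½·1000·9.08² − 1000·9.8·0.564 = 53200 Pa.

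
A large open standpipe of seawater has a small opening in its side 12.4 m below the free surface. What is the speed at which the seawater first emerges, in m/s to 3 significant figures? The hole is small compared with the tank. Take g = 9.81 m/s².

The surface is effectively still and both ends are open, so ½v² = gh and v = √(2·9.81·12.4) = 15.6 m/s.

v ≈ 15.6 m/s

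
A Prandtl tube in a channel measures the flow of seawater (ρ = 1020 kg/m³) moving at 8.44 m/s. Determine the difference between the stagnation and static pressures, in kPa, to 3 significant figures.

36.3 kPa

The dynamic pressure equals the rise in static pressure at the stagnation point: ΔP = ½ρv².
ΔP = ½·1020·8.44² = 36300 Pa.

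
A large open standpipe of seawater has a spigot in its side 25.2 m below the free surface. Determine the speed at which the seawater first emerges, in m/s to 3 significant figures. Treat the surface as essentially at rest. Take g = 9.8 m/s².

v = 22.2 m/s

With the surface at rest and both surface and jet at atmospheric pressure, Bernoulli gives ρg h = ½ρv², so v = √(2gh) = √(2·9.8·25.2) = 22.2 m/s.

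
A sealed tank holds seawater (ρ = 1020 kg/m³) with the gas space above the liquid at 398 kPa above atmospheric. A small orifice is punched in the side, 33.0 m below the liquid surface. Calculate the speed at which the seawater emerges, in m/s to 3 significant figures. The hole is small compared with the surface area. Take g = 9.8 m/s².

v ≈ 37.8 m/s

Take point 1 at the surface (v₁ ≈ 0) and point 2 at the hole (at atmospheric pressure). Bernoulli: P₁ + ρg h = P_atm + ½ρv₂².
With P₁ − P_atm = 398000 Pa, v₂ = √(2gh + 2ΔP/ρ) = √(2·9.8·33.0 + 2·398000/1020) = 37.8 m/s.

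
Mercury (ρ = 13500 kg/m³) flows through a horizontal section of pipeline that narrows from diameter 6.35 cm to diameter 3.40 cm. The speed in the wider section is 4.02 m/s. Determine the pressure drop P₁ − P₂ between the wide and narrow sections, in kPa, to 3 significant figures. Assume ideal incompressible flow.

Mass conservation (A₁v₁ = A₂v₂) gives v₂ = 4.02 × 31.7/9.08 = 14.0 m/s.
The pipe is horizontal, so Bernoulli reduces to P₁ + ½ρv₁² = P₂ + ½ρv₂².
P₁ − P₂ = ½·13500·(14.0² − 4.02²) = ½·13500·180 = 1220000 Pa.

ΔP ≈ 1220 kPa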